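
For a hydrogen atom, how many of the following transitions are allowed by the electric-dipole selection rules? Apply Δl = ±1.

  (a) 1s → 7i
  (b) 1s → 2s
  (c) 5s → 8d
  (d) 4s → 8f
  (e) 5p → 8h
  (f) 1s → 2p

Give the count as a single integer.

(a) forbidden — Δl = +6 (E1 requires Δl = ±1)
(b) forbidden — Δl = +0 (E1 requires Δl = ±1)
(c) forbidden — Δl = +2 (E1 requires Δl = ±1)
(d) forbidden — Δl = +3 (E1 requires Δl = ±1)
(e) forbidden — Δl = +4 (E1 requires Δl = ±1)
(f) allowed
Total allowed: 1 of 6.

1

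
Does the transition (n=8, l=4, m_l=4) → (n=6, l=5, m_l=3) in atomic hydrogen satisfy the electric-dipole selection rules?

l: 4 → 5 (Δl = +1). Δl = ±1 satisfied.
Δm_l = 3 − (4) = -1. E1 requires Δm_l = 0, ±1: satisfied.
All E1 selection rules are satisfied.

allowed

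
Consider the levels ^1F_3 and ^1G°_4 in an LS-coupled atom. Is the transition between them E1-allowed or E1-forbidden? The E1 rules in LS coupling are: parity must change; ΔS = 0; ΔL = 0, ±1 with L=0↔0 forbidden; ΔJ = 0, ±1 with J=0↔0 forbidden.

allowed

ΔS = 0: S: 0 → 0 — ok.
Parity must change: even → odd — ok.
ΔJ = 0, ±1 (not J=0↔0): J: 3 → 4, ΔJ = +1 — ok.
ΔL = 0, ±1 (not L=0↔0): L: 3 → 4, ΔL = +1 — ok.
All four E1 rules are satisfied.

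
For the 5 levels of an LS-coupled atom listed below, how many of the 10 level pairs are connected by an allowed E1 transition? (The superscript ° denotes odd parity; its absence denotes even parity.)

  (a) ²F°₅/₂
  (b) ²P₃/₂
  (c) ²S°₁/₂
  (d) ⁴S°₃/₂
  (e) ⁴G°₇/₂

(a)–(b): forbidden (ΔL).
(a)–(c): forbidden (parity, ΔL, ΔJ).
(a)–(d): forbidden (parity, ΔS, ΔL).
(a)–(e): forbidden (parity, ΔS).
(b)–(c): allowed.
(b)–(d): forbidden (ΔS).
(b)–(e): forbidden (ΔS, ΔL, ΔJ).
(c)–(d): forbidden (parity, ΔS, ΔL).
(c)–(e): forbidden (parity, ΔS, ΔL, ΔJ).
(d)–(e): forbidden (parity, ΔL, ΔJ).
Allowed pairs: 1 of 10.

1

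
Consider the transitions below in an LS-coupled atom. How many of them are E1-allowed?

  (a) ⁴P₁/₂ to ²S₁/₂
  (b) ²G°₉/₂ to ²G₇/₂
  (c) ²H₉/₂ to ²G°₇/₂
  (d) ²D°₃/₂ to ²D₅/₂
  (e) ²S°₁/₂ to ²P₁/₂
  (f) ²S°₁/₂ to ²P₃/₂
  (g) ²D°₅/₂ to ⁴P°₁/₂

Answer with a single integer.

5

(a) forbidden (parity, ΔS fail)
(b) allowed
(c) allowed
(d) allowed
(e) allowed
(f) allowed
(g) forbidden (parity, ΔS, ΔJ fail)
Total allowed: 5 of 7.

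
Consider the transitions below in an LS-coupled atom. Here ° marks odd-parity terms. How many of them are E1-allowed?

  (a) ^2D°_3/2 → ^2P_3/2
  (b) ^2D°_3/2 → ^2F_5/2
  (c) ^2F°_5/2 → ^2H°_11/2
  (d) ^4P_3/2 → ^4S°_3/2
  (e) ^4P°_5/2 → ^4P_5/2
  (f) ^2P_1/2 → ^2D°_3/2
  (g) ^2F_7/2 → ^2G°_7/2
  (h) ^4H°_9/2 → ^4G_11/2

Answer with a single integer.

(a) allowed
(b) allowed
(c) forbidden (parity, ΔL, ΔJ fail)
(d) allowed
(e) allowed
(f) allowed
(g) allowed
(h) allowed
Total allowed: 7 of 8.

7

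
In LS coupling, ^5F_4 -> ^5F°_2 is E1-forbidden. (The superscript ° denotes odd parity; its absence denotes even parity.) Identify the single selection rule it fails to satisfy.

the ΔJ = 0, ±1 rule

Reading off the term symbols: S 2→2, L 3→3, J 4→2, parity even→odd.
Parity must change: even → odd — ok.
ΔS = 0: S: 2 → 2 — ok.
ΔL = 0, ±1 (not L=0↔0): L: 3 → 3, ΔL = +0 — ok.
ΔJ = 0, ±1 (not J=0↔0): J: 4 → 2, ΔJ = -2 — fails.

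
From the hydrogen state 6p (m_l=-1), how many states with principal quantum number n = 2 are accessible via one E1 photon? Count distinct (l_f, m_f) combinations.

1

E1 requires Δl = ±1, so l_f ∈ {0, 2}; with 0 ≤ l_f ≤ n_f−1 = 1, the allowed l_f values are {0}.
For l_f = 0: m_f ∈ {m_i−1, m_i, m_i+1} ∩ [−0, 0] = {0} → 1 state.
Total: 1.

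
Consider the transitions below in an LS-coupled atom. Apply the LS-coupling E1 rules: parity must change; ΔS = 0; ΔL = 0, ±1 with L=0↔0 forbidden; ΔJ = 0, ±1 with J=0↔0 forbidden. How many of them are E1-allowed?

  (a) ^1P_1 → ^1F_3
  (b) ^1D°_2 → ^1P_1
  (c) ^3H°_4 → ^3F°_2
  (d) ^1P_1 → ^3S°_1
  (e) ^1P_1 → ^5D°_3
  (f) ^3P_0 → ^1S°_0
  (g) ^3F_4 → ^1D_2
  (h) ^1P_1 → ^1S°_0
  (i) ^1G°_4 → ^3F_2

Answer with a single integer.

2

(a) forbidden (parity, ΔL, ΔJ fail)
(b) allowed
(c) forbidden (parity, ΔL, ΔJ fail)
(d) forbidden (ΔS fails)
(e) forbidden (ΔS, ΔJ fail)
(f) forbidden (ΔS, ΔJ fail)
(g) forbidden (parity, ΔS, ΔJ fail)
(h) allowed
(i) forbidden (ΔS, ΔJ fail)
Total allowed: 2 of 9.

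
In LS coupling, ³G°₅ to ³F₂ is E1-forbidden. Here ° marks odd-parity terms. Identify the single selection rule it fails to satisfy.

Initial level: S=1, L=4, J=5, parity odd. Final level: S=1, L=3, J=2, parity even.
ΔJ = 0, ±1 (not J=0↔0): J: 5 → 2, ΔJ = -3 — violated.
Parity must change: odd → even — satisfied.
ΔL = 0, ±1 (not L=0↔0): L: 4 → 3, ΔL = -1 — satisfied.
ΔS = 0: S: 1 → 1 — satisfied.

the ΔJ = 0, ±1 rule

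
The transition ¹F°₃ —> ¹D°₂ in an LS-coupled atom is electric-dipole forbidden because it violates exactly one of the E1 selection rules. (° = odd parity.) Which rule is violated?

parity

Parity must change: odd → odd — fails.
ΔS = 0: S: 0 → 0 — passes.
ΔL = 0, ±1 (not L=0↔0): L: 3 → 2, ΔL = -1 — passes.
ΔJ = 0, ±1 (not J=0↔0): J: 3 → 2, ΔJ = -1 — passes.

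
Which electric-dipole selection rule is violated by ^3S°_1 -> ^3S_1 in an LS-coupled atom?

the L=0 ↔ L=0 exclusion

Parity must change: odd → even — ✓.
ΔS = 0: S: 1 → 1 — ✓.
ΔL = 0, ±1 (not L=0↔0): L: 0 → 0, ΔL = +0 — ✗.
ΔJ = 0, ±1 (not J=0↔0): J: 1 → 1, ΔJ = +0 — ✓.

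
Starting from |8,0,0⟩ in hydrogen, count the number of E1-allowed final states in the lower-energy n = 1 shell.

0

E1 requires l_f ∈ {-1, 1}, but neither lies in [0, 0], so no final state is reachable.
Total: 0.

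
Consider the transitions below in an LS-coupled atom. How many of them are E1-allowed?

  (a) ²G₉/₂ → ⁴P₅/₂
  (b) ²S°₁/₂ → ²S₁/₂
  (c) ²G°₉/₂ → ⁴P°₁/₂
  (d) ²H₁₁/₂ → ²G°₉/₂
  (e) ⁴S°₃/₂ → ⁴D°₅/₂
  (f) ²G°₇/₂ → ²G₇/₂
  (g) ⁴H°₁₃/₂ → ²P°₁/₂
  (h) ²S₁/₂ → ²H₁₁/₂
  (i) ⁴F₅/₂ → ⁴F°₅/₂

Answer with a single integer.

3

(a) forbidden (parity, ΔS, ΔL, ΔJ fail)
(b) forbidden (ΔL fails)
(c) forbidden (parity, ΔS, ΔL, ΔJ fail)
(d) allowed
(e) forbidden (parity, ΔL fail)
(f) allowed
(g) forbidden (parity, ΔS, ΔL, ΔJ fail)
(h) forbidden (parity, ΔL, ΔJ fail)
(i) allowed
Total allowed: 3 of 9.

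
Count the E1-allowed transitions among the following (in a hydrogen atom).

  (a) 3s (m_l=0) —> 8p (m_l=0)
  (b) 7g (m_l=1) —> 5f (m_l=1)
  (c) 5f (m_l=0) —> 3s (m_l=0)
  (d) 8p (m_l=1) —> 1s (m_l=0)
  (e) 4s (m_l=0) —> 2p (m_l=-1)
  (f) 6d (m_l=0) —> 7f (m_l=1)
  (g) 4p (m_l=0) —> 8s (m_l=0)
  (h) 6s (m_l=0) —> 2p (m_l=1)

(a) allowed
(b) allowed
(c) forbidden — Δl = -3 (E1 requires Δl = ±1)
(d) allowed
(e) allowed
(f) allowed
(g) allowed
(h) allowed
Total allowed: 7 of 8.

7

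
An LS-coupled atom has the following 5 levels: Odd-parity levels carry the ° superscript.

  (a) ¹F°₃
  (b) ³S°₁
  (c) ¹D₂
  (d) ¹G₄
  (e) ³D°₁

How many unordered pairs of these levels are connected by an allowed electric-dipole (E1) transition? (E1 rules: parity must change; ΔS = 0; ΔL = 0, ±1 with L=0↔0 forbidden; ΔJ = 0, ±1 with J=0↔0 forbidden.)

(a)–(b): forbidden (parity, ΔS, ΔL, ΔJ).
(a)–(c): allowed.
(a)–(d): allowed.
(a)–(e): forbidden (parity, ΔS, ΔJ).
(b)–(c): forbidden (ΔS, ΔL).
(b)–(d): forbidden (ΔS, ΔL, ΔJ).
(b)–(e): forbidden (parity, ΔL).
(c)–(d): forbidden (parity, ΔL, ΔJ).
(c)–(e): forbidden (ΔS).
(d)–(e): forbidden (ΔS, ΔL, ΔJ).
Allowed pairs: 2 of 10.

2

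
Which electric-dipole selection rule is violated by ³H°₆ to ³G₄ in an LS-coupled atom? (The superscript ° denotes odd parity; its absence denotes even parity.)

Reading off the term symbols: S 1→1, L 5→4, J 6→4, parity odd→even.
ΔL = 0, ±1 (not L=0↔0): L: 5 → 4, ΔL = -1 — passes.
Parity must change: odd → even — passes.
ΔS = 0: S: 1 → 1 — passes.
ΔJ = 0, ±1 (not J=0↔0): J: 6 → 4, ΔJ = -2 — fails.

the ΔJ = 0, ±1 rule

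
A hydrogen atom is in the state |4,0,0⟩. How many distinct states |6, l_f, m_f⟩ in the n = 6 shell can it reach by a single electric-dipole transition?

E1 requires Δl = ±1, so l_f ∈ {-1, 1}; with 0 ≤ l_f ≤ n_f−1 = 5, the allowed l_f values are {1}.
For l_f = 1: m_f ∈ {m_i−1, m_i, m_i+1} ∩ [−1, 1] = {-1, 0, 1} → 3 states.
Total: 3.

3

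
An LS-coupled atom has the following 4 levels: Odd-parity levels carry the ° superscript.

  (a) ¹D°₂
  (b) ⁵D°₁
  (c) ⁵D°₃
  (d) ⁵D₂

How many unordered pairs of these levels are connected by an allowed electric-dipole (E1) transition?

2

(a)–(b): forbidden (parity, ΔS).
(a)–(c): forbidden (parity, ΔS).
(a)–(d): forbidden (ΔS).
(b)–(c): forbidden (parity, ΔJ).
(b)–(d): allowed.
(c)–(d): allowed.
Allowed pairs: 2 of 6.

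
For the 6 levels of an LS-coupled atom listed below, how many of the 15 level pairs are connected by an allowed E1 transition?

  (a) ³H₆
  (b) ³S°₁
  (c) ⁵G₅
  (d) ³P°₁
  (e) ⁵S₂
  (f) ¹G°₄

0

(a)–(b): forbidden (ΔL, ΔJ).
(a)–(c): forbidden (parity, ΔS).
(a)–(d): forbidden (ΔL, ΔJ).
(a)–(e): forbidden (parity, ΔS, ΔL, ΔJ).
(a)–(f): forbidden (ΔS, ΔJ).
(b)–(c): forbidden (ΔS, ΔL, ΔJ).
(b)–(d): forbidden (parity).
(b)–(e): forbidden (ΔS, ΔL).
(b)–(f): forbidden (parity, ΔS, ΔL, ΔJ).
(c)–(d): forbidden (ΔS, ΔL, ΔJ).
(c)–(e): forbidden (parity, ΔL, ΔJ).
(c)–(f): forbidden (ΔS).
(d)–(e): forbidden (ΔS).
(d)–(f): forbidden (parity, ΔS, ΔL, ΔJ).
(e)–(f): forbidden (ΔS, ΔL, ΔJ).
Allowed pairs: 0 of 15.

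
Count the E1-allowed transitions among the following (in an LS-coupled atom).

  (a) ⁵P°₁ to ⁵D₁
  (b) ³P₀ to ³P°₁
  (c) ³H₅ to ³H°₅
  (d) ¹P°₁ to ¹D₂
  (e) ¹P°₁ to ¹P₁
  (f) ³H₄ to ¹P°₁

5

(a) allowed
(b) allowed
(c) allowed
(d) allowed
(e) allowed
(f) forbidden (ΔS, ΔL, ΔJ fail)
Total allowed: 5 of 6.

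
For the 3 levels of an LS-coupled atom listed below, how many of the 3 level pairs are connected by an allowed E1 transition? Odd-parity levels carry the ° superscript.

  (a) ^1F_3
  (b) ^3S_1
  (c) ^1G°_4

1

(a)–(b): forbidden (parity, ΔS, ΔL, ΔJ).
(a)–(c): allowed.
(b)–(c): forbidden (ΔS, ΔL, ΔJ).
Allowed pairs: 1 of 3.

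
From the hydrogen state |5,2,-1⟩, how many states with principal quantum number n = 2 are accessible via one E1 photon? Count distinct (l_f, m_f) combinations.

2

E1 requires Δl = ±1, so l_f ∈ {1, 3}; with 0 ≤ l_f ≤ n_f−1 = 1, the allowed l_f values are {1}.
For l_f = 1: m_f ∈ {m_i−1, m_i, m_i+1} ∩ [−1, 1] = {-1, 0} → 2 states.
Total: 2.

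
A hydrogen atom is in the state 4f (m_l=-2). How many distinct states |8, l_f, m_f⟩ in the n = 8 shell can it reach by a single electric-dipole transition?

5

E1 requires Δl = ±1, so l_f ∈ {2, 4}; with 0 ≤ l_f ≤ n_f−1 = 7, the allowed l_f values are {2, 4}.
For l_f = 2: m_f ∈ {m_i−1, m_i, m_i+1} ∩ [−2, 2] = {-2, -1} → 2 states.
For l_f = 4: m_f ∈ {m_i−1, m_i, m_i+1} ∩ [−4, 4] = {-3, -2, -1} → 3 states.
Total: 5.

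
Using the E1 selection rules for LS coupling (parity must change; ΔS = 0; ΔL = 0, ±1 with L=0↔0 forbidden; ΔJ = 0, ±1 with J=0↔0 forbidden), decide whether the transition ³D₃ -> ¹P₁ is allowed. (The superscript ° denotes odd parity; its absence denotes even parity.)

forbidden

Parity must change: even → even — ✗.
ΔS = 0: S: 1 → 0 — ✗.
ΔL = 0, ±1 (not L=0↔0): L: 2 → 1, ΔL = -1 — ✓.
ΔJ = 0, ±1 (not J=0↔0): J: 3 → 1, ΔJ = -2 — ✗.
Rule(s) violated: parity, ΔS, ΔJ.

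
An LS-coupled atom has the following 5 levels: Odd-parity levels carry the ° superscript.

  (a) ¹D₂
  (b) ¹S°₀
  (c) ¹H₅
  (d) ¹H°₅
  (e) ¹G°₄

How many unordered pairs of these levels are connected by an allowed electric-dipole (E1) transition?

2

(a)–(b): forbidden (ΔL, ΔJ).
(a)–(c): forbidden (parity, ΔL, ΔJ).
(a)–(d): forbidden (ΔL, ΔJ).
(a)–(e): forbidden (ΔL, ΔJ).
(b)–(c): forbidden (ΔL, ΔJ).
(b)–(d): forbidden (parity, ΔL, ΔJ).
(b)–(e): forbidden (parity, ΔL, ΔJ).
(c)–(d): allowed.
(c)–(e): allowed.
(d)–(e): forbidden (parity).
Allowed pairs: 2 of 10.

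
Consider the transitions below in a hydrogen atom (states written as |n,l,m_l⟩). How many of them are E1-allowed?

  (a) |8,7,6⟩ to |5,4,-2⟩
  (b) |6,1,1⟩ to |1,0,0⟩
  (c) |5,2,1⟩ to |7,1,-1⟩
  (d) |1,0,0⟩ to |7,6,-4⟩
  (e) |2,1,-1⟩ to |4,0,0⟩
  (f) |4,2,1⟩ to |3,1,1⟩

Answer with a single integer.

(a) forbidden — Δl = -3 (E1 requires Δl = ±1); Δm_l = -8 (E1 requires Δm_l = 0, ±1)
(b) allowed
(c) forbidden — Δm_l = -2 (E1 requires Δm_l = 0, ±1)
(d) forbidden — Δl = +6 (E1 requires Δl = ±1); Δm_l = -4 (E1 requires Δm_l = 0, ±1)
(e) allowed
(f) allowed
Total allowed: 3 of 6.

3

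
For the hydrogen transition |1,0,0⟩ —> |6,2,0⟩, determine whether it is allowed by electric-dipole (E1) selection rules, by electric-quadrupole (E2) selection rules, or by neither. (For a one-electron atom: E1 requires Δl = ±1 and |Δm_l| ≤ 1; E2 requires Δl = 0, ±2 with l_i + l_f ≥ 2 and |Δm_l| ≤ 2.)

Δl = 2 − 0 = +2; l_i + l_f = 2.
Δm_l = +0.
E1 (Δl = ±1, |Δm_l| ≤ 1): not satisfied.
E2 (Δl = 0,±2, l_i+l_f ≥ 2, |Δm_l| ≤ 2): satisfied.

E2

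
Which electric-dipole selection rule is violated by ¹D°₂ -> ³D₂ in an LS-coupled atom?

the ΔS = 0 rule

Reading off the term symbols: S 0→1, L 2→2, J 2→2, parity odd→even.
Parity must change: odd → even — ok.
ΔS = 0: S: 0 → 1 — fails.
ΔL = 0, ±1 (not L=0↔0): L: 2 → 2, ΔL = +0 — ok.
ΔJ = 0, ±1 (not J=0↔0): J: 2 → 2, ΔJ = +0 — ok.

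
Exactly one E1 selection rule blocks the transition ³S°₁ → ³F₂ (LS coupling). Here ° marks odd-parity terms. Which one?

Reading off the term symbols: S 1→1, L 0→3, J 1→2, parity odd→even.
Parity must change: odd → even — ✓.
ΔS = 0: S: 1 → 1 — ✓.
ΔL = 0, ±1 (not L=0↔0): L: 0 → 3, ΔL = +3 — ✗.
ΔJ = 0, ±1 (not J=0↔0): J: 1 → 2, ΔJ = +1 — ✓.

the ΔL = 0, ±1 rule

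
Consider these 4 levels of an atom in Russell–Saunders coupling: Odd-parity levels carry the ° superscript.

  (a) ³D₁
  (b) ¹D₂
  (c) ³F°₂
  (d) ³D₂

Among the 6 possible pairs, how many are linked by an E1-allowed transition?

(a)–(b): forbidden (parity, ΔS).
(a)–(c): allowed.
(a)–(d): forbidden (parity).
(b)–(c): forbidden (ΔS).
(b)–(d): forbidden (parity, ΔS).
(c)–(d): allowed.
Allowed pairs: 2 of 6.

2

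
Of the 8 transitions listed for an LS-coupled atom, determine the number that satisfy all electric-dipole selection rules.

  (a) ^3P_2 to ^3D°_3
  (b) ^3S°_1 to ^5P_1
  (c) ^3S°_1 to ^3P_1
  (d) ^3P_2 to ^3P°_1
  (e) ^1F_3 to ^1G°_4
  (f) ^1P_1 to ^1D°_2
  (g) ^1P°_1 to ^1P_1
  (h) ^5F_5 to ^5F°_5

7

(a) allowed
(b) forbidden (ΔS fails)
(c) allowed
(d) allowed
(e) allowed
(f) allowed
(g) allowed
(h) allowed
Total allowed: 7 of 8.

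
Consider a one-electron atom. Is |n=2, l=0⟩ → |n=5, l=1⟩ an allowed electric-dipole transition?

Initial l = 0, final l = 1, so Δl = +1. E1 requires Δl = ±1: passes.
All E1 selection rules are satisfied.

allowed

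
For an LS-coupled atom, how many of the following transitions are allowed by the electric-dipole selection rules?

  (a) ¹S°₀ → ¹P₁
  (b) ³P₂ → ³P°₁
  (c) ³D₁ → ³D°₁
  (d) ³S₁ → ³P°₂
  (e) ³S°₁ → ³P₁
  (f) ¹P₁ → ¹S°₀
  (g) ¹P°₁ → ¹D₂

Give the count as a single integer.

(a) allowed
(b) allowed
(c) allowed
(d) allowed
(e) allowed
(f) allowed
(g) allowed
Total allowed: 7 of 7.

7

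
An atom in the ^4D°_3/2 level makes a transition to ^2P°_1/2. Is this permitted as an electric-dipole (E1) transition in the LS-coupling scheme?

forbidden

Initial level: S=3/2, L=2, J=3/2, parity odd. Final level: S=1/2, L=1, J=1/2, parity odd.
Parity must change: odd → odd — fails.
ΔS = 0: S: 3/2 → 1/2 — fails.
ΔL = 0, ±1 (not L=0↔0): L: 2 → 1, ΔL = -1 — passes.
ΔJ = 0, ±1 (not J=0↔0): J: 3/2 → 1/2, ΔJ = -1 — passes.
Rule(s) violated: parity, ΔS.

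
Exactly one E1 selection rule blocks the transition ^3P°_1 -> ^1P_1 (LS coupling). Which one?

ΔS = 0: S: 1 → 0 — fails.
ΔJ = 0, ±1 (not J=0↔0): J: 1 → 1, ΔJ = +0 — passes.
Parity must change: odd → even — passes.
ΔL = 0, ±1 (not L=0↔0): L: 1 → 1, ΔL = +0 — passes.

the ΔS = 0 rule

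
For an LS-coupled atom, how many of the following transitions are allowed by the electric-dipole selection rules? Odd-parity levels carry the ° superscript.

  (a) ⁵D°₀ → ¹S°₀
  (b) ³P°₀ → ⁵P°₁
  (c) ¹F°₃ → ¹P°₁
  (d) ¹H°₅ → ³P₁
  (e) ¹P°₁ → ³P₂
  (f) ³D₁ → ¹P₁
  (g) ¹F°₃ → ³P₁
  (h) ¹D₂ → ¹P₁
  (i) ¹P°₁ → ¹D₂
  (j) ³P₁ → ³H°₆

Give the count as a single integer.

(a) forbidden (parity, ΔS, ΔL, ΔJ fail)
(b) forbidden (parity, ΔS fail)
(c) forbidden (parity, ΔL, ΔJ fail)
(d) forbidden (ΔS, ΔL, ΔJ fail)
(e) forbidden (ΔS fails)
(f) forbidden (parity, ΔS fail)
(g) forbidden (ΔS, ΔL, ΔJ fail)
(h) forbidden (parity fails)
(i) allowed
(j) forbidden (ΔL, ΔJ fail)
Total allowed: 1 of 10.

1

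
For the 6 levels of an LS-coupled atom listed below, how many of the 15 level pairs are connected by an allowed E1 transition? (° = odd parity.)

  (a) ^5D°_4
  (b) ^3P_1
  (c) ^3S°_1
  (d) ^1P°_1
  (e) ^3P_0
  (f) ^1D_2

3

(a)–(b): forbidden (ΔS, ΔJ).
(a)–(c): forbidden (parity, ΔS, ΔL, ΔJ).
(a)–(d): forbidden (parity, ΔS, ΔJ).
(a)–(e): forbidden (ΔS, ΔJ).
(a)–(f): forbidden (ΔS, ΔJ).
(b)–(c): allowed.
(b)–(d): forbidden (ΔS).
(b)–(e): forbidden (parity).
(b)–(f): forbidden (parity, ΔS).
(c)–(d): forbidden (parity, ΔS).
(c)–(e): allowed.
(c)–(f): forbidden (ΔS, ΔL).
(d)–(e): forbidden (ΔS).
(d)–(f): allowed.
(e)–(f): forbidden (parity, ΔS, ΔJ).
Allowed pairs: 3 of 15.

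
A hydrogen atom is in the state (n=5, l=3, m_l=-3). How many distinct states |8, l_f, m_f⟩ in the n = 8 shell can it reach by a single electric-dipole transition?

E1 requires Δl = ±1, so l_f ∈ {2, 4}; with 0 ≤ l_f ≤ n_f−1 = 7, the allowed l_f values are {2, 4}.
For l_f = 2: m_f ∈ {m_i−1, m_i, m_i+1} ∩ [−2, 2] = {-2} → 1 state.
For l_f = 4: m_f ∈ {m_i−1, m_i, m_i+1} ∩ [−4, 4] = {-4, -3, -2} → 3 states.
Total: 4.

4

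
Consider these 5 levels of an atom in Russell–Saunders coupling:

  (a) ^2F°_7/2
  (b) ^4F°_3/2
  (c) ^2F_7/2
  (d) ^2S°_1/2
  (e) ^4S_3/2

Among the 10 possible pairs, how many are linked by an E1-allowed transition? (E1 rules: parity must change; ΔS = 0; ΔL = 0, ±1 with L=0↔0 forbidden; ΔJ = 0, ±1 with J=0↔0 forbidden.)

(a)–(b): forbidden (parity, ΔS, ΔJ).
(a)–(c): allowed.
(a)–(d): forbidden (parity, ΔL, ΔJ).
(a)–(e): forbidden (ΔS, ΔL, ΔJ).
(b)–(c): forbidden (ΔS, ΔJ).
(b)–(d): forbidden (parity, ΔS, ΔL).
(b)–(e): forbidden (ΔL).
(c)–(d): forbidden (ΔL, ΔJ).
(c)–(e): forbidden (parity, ΔS, ΔL, ΔJ).
(d)–(e): forbidden (ΔS, ΔL).
Allowed pairs: 1 of 10.

1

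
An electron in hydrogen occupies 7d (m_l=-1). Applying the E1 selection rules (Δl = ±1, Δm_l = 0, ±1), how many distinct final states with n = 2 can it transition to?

2

E1 requires Δl = ±1, so l_f ∈ {1, 3}; with 0 ≤ l_f ≤ n_f−1 = 1, the allowed l_f values are {1}.
For l_f = 1: m_f ∈ {m_i−1, m_i, m_i+1} ∩ [−1, 1] = {-1, 0} → 2 states.
Total: 2.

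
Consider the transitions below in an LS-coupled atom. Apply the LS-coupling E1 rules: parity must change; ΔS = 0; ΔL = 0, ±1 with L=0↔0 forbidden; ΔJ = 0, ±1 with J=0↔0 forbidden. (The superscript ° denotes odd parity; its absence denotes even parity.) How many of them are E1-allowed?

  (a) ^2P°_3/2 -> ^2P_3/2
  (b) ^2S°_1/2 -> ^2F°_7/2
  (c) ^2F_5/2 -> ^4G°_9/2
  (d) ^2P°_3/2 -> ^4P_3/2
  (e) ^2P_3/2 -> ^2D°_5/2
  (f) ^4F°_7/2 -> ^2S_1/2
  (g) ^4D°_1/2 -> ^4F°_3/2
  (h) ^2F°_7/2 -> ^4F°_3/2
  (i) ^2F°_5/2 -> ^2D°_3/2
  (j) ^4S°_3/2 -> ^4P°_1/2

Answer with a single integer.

(a) allowed
(b) forbidden (parity, ΔL, ΔJ fail)
(c) forbidden (ΔS, ΔJ fail)
(d) forbidden (ΔS fails)
(e) allowed
(f) forbidden (ΔS, ΔL, ΔJ fail)
(g) forbidden (parity fails)
(h) forbidden (parity, ΔS, ΔJ fail)
(i) forbidden (parity fails)
(j) forbidden (parity fails)
Total allowed: 2 of 10.

2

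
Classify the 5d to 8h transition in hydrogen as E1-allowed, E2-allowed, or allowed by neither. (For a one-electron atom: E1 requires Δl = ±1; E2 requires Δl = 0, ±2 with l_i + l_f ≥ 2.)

neither

Δl = 5 − 2 = +3; l_i + l_f = 7.
E1 (Δl = ±1): not satisfied.
E2 (Δl = 0,±2, l_i+l_f ≥ 2): not satisfied.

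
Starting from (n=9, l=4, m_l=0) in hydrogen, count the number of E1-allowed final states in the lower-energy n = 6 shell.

E1 requires Δl = ±1, so l_f ∈ {3, 5}; with 0 ≤ l_f ≤ n_f−1 = 5, the allowed l_f values are {3, 5}.
For l_f = 3: m_f ∈ {m_i−1, m_i, m_i+1} ∩ [−3, 3] = {-1, 0, 1} → 3 states.
For l_f = 5: m_f ∈ {m_i−1, m_i, m_i+1} ∩ [−5, 5] = {-1, 0, 1} → 3 states.
Total: 6.

6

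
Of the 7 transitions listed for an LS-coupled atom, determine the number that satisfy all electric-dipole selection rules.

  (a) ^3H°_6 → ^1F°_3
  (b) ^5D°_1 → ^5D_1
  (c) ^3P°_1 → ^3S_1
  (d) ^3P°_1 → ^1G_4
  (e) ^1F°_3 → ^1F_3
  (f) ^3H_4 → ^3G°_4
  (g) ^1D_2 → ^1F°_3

5

(a) forbidden (parity, ΔS, ΔL, ΔJ fail)
(b) allowed
(c) allowed
(d) forbidden (ΔS, ΔL, ΔJ fail)
(e) allowed
(f) allowed
(g) allowed
Total allowed: 5 of 7.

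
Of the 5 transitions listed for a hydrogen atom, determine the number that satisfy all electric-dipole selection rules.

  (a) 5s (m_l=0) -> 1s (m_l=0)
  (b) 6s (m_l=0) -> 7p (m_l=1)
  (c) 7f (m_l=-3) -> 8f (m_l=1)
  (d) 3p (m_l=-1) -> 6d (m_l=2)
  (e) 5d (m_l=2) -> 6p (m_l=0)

(a) forbidden — Δl = +0 (E1 requires Δl = ±1)
(b) allowed
(c) forbidden — Δl = +0 (E1 requires Δl = ±1); Δm_l = +4 (E1 requires Δm_l = 0, ±1)
(d) forbidden — Δm_l = +3 (E1 requires Δm_l = 0, ±1)
(e) forbidden — Δm_l = -2 (E1 requires Δm_l = 0, ±1)
Total allowed: 1 of 5.

1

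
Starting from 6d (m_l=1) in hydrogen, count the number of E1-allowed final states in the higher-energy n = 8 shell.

E1 requires Δl = ±1, so l_f ∈ {1, 3}; with 0 ≤ l_f ≤ n_f−1 = 7, the allowed l_f values are {1, 3}.
For l_f = 1: m_f ∈ {m_i−1, m_i, m_i+1} ∩ [−1, 1] = {0, 1} → 2 states.
For l_f = 3: m_f ∈ {m_i−1, m_i, m_i+1} ∩ [−3, 3] = {0, 1, 2} → 3 states.
Total: 5.

5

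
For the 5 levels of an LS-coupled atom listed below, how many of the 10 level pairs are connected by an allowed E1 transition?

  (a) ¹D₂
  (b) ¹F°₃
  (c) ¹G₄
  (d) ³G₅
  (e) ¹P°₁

(a)–(b): allowed.
(a)–(c): forbidden (parity, ΔL, ΔJ).
(a)–(d): forbidden (parity, ΔS, ΔL, ΔJ).
(a)–(e): allowed.
(b)–(c): allowed.
(b)–(d): forbidden (ΔS, ΔJ).
(b)–(e): forbidden (parity, ΔL, ΔJ).
(c)–(d): forbidden (parity, ΔS).
(c)–(e): forbidden (ΔL, ΔJ).
(d)–(e): forbidden (ΔS, ΔL, ΔJ).
Allowed pairs: 3 of 10.

3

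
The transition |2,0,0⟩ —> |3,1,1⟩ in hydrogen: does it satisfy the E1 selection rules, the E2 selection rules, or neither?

Δl = 1 − 0 = +1; l_i + l_f = 1.
Δm_l = +1.
E1 (Δl = ±1, |Δm_l| ≤ 1): satisfied.
E2 (Δl = 0,±2, l_i+l_f ≥ 2, |Δm_l| ≤ 2): not satisfied.

E1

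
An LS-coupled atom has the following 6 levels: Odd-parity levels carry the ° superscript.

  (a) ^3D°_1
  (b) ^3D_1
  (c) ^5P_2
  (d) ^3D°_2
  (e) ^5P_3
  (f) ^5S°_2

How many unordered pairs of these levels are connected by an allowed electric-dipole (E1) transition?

(a)–(b): allowed.
(a)–(c): forbidden (ΔS).
(a)–(d): forbidden (parity).
(a)–(e): forbidden (ΔS, ΔJ).
(a)–(f): forbidden (parity, ΔS, ΔL).
(b)–(c): forbidden (parity, ΔS).
(b)–(d): allowed.
(b)–(e): forbidden (parity, ΔS, ΔJ).
(b)–(f): forbidden (ΔS, ΔL).
(c)–(d): forbidden (ΔS).
(c)–(e): forbidden (parity).
(c)–(f): allowed.
(d)–(e): forbidden (ΔS).
(d)–(f): forbidden (parity, ΔS, ΔL).
(e)–(f): allowed.
Allowed pairs: 4 of 15.

4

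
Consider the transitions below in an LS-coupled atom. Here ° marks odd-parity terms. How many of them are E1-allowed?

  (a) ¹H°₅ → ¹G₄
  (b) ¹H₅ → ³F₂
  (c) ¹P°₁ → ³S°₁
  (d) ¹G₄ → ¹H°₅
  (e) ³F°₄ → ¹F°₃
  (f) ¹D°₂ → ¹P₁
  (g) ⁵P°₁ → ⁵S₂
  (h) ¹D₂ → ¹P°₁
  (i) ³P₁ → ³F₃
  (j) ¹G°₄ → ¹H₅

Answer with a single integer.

6

(a) allowed
(b) forbidden (parity, ΔS, ΔL, ΔJ fail)
(c) forbidden (parity, ΔS fail)
(d) allowed
(e) forbidden (parity, ΔS fail)
(f) allowed
(g) allowed
(h) allowed
(i) forbidden (parity, ΔL, ΔJ fail)
(j) allowed
Total allowed: 6 of 10.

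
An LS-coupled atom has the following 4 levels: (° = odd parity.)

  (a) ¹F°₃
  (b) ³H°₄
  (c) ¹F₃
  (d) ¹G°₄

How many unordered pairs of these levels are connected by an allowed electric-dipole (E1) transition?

(a)–(b): forbidden (parity, ΔS, ΔL).
(a)–(c): allowed.
(a)–(d): forbidden (parity).
(b)–(c): forbidden (ΔS, ΔL).
(b)–(d): forbidden (parity, ΔS).
(c)–(d): allowed.
Allowed pairs: 2 of 6.

2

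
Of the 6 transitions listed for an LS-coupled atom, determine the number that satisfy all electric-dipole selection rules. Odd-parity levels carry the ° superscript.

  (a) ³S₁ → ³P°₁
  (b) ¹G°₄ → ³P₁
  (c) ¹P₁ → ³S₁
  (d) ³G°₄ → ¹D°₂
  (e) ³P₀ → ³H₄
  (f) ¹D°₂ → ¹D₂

2

(a) allowed
(b) forbidden (ΔS, ΔL, ΔJ fail)
(c) forbidden (parity, ΔS fail)
(d) forbidden (parity, ΔS, ΔL, ΔJ fail)
(e) forbidden (parity, ΔL, ΔJ fail)
(f) allowed
Total allowed: 2 of 6.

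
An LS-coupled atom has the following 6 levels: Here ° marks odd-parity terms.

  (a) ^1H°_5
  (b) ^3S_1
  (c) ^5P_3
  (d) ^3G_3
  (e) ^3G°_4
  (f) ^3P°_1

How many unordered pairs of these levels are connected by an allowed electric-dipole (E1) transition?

2

(a)–(b): forbidden (ΔS, ΔL, ΔJ).
(a)–(c): forbidden (ΔS, ΔL, ΔJ).
(a)–(d): forbidden (ΔS, ΔJ).
(a)–(e): forbidden (parity, ΔS).
(a)–(f): forbidden (parity, ΔS, ΔL, ΔJ).
(b)–(c): forbidden (parity, ΔS, ΔJ).
(b)–(d): forbidden (parity, ΔL, ΔJ).
(b)–(e): forbidden (ΔL, ΔJ).
(b)–(f): allowed.
(c)–(d): forbidden (parity, ΔS, ΔL).
(c)–(e): forbidden (ΔS, ΔL).
(c)–(f): forbidden (ΔS, ΔJ).
(d)–(e): allowed.
(d)–(f): forbidden (ΔL, ΔJ).
(e)–(f): forbidden (parity, ΔL, ΔJ).
Allowed pairs: 2 of 15.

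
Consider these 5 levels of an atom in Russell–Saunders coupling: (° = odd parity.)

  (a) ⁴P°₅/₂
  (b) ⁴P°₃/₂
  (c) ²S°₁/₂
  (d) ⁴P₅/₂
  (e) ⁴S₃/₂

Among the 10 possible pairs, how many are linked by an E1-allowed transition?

(a)–(b): forbidden (parity).
(a)–(c): forbidden (parity, ΔS, ΔJ).
(a)–(d): allowed.
(a)–(e): allowed.
(b)–(c): forbidden (parity, ΔS).
(b)–(d): allowed.
(b)–(e): allowed.
(c)–(d): forbidden (ΔS, ΔJ).
(c)–(e): forbidden (ΔS, ΔL).
(d)–(e): forbidden (parity).
Allowed pairs: 4 of 10.

4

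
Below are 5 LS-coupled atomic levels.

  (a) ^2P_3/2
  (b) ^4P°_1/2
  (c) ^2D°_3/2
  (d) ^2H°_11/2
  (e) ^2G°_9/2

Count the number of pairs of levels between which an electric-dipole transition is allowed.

(a)–(b): forbidden (ΔS).
(a)–(c): allowed.
(a)–(d): forbidden (ΔL, ΔJ).
(a)–(e): forbidden (ΔL, ΔJ).
(b)–(c): forbidden (parity, ΔS).
(b)–(d): forbidden (parity, ΔS, ΔL, ΔJ).
(b)–(e): forbidden (parity, ΔS, ΔL, ΔJ).
(c)–(d): forbidden (parity, ΔL, ΔJ).
(c)–(e): forbidden (parity, ΔL, ΔJ).
(d)–(e): forbidden (parity).
Allowed pairs: 1 of 10.

1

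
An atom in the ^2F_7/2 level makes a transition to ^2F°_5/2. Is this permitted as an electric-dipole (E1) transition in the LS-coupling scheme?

allowed

Parity must change: even → odd — ok.
ΔS = 0: S: 1/2 → 1/2 — ok.
ΔL = 0, ±1 (not L=0↔0): L: 3 → 3, ΔL = +0 — ok.
ΔJ = 0, ±1 (not J=0↔0): J: 7/2 → 5/2, ΔJ = -1 — ok.
All four E1 rules are satisfied.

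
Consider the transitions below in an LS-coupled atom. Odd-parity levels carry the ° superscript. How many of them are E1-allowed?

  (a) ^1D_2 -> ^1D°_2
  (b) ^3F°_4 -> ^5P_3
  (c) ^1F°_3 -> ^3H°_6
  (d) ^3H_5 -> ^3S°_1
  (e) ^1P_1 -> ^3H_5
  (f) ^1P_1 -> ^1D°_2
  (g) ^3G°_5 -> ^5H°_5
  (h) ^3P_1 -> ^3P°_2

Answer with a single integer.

(a) allowed
(b) forbidden (ΔS, ΔL fail)
(c) forbidden (parity, ΔS, ΔL, ΔJ fail)
(d) forbidden (ΔL, ΔJ fail)
(e) forbidden (parity, ΔS, ΔL, ΔJ fail)
(f) allowed
(g) forbidden (parity, ΔS fail)
(h) allowed
Total allowed: 3 of 8.

3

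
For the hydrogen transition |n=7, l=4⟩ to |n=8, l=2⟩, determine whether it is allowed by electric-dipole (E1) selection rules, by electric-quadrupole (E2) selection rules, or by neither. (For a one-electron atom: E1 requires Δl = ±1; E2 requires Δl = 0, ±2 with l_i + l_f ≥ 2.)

E2

Δl = 2 − 4 = -2; l_i + l_f = 6.
E1 (Δl = ±1): not satisfied.
E2 (Δl = 0,±2, l_i+l_f ≥ 2): satisfied.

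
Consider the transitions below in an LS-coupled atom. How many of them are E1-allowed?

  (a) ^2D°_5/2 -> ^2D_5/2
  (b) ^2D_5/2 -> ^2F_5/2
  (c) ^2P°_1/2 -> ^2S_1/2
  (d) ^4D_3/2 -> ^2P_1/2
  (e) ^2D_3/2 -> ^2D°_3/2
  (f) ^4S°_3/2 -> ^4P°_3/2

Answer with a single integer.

(a) allowed
(b) forbidden (parity fails)
(c) allowed
(d) forbidden (parity, ΔS fail)
(e) allowed
(f) forbidden (parity fails)
Total allowed: 3 of 6.

3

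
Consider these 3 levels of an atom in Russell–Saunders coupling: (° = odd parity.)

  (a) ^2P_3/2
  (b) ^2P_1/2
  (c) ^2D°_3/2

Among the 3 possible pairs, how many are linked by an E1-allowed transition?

(a)–(b): forbidden (parity).
(a)–(c): allowed.
(b)–(c): allowed.
Allowed pairs: 2 of 3.

2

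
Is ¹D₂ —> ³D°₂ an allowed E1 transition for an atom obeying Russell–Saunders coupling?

Parity must change: even → odd — satisfied.
ΔS = 0: S: 0 → 1 — violated.
ΔL = 0, ±1 (not L=0↔0): L: 2 → 2, ΔL = +0 — satisfied.
ΔJ = 0, ±1 (not J=0↔0): J: 2 → 2, ΔJ = +0 — satisfied.
Rule(s) violated: ΔS.

forbidden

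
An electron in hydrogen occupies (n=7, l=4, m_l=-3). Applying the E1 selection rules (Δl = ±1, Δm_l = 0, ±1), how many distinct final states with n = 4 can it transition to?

E1 requires Δl = ±1, so l_f ∈ {3, 5}; with 0 ≤ l_f ≤ n_f−1 = 3, the allowed l_f values are {3}.
For l_f = 3: m_f ∈ {m_i−1, m_i, m_i+1} ∩ [−3, 3] = {-3, -2} → 2 states.
Total: 2.

2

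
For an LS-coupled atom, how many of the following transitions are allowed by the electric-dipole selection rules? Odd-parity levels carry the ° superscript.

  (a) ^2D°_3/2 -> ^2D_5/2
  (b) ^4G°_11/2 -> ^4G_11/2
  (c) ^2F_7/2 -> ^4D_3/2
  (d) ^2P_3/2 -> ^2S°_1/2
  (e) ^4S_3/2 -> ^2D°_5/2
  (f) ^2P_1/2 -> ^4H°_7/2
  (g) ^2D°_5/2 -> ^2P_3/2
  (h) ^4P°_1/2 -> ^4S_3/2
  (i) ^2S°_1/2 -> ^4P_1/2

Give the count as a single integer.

(a) allowed
(b) allowed
(c) forbidden (parity, ΔS, ΔJ fail)
(d) allowed
(e) forbidden (ΔS, ΔL fail)
(f) forbidden (ΔS, ΔL, ΔJ fail)
(g) allowed
(h) allowed
(i) forbidden (ΔS fails)
Total allowed: 5 of 9.

5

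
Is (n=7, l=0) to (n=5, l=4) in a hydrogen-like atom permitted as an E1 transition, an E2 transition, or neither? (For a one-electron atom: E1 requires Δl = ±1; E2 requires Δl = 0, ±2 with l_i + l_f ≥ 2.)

Δl = 4 − 0 = +4; l_i + l_f = 4.
E1 (Δl = ±1): not satisfied.
E2 (Δl = 0,±2, l_i+l_f ≥ 2): not satisfied.

neither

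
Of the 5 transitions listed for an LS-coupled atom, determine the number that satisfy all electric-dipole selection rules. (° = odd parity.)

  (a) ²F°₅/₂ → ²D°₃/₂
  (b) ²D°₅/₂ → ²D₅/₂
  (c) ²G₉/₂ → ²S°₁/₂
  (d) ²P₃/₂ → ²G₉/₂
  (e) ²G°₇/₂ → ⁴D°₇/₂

1

(a) forbidden (parity fails)
(b) allowed
(c) forbidden (ΔL, ΔJ fail)
(d) forbidden (parity, ΔL, ΔJ fail)
(e) forbidden (parity, ΔS, ΔL fail)
Total allowed: 1 of 5.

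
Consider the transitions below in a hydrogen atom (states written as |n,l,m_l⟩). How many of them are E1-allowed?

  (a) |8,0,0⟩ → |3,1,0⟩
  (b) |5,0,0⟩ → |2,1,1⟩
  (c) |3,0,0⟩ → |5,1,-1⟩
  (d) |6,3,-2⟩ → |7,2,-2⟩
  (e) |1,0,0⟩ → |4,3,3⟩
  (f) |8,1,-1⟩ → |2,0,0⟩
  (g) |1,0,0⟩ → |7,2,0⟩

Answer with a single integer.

(a) allowed
(b) allowed
(c) allowed
(d) allowed
(e) forbidden — Δl = +3 (E1 requires Δl = ±1); Δm_l = +3 (E1 requires Δm_l = 0, ±1)
(f) allowed
(g) forbidden — Δl = +2 (E1 requires Δl = ±1)
Total allowed: 5 of 7.

5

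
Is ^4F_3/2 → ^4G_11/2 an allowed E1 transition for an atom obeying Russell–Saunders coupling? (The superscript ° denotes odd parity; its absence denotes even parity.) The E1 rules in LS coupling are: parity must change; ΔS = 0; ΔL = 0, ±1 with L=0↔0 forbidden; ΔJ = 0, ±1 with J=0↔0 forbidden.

Reading off the term symbols: S 3/2→3/2, L 3→4, J 3/2→11/2, parity even→even.
ΔS = 0: S: 3/2 → 3/2 — ok.
ΔL = 0, ±1 (not L=0↔0): L: 3 → 4, ΔL = +1 — ok.
Parity must change: even → even — fails.
ΔJ = 0, ±1 (not J=0↔0): J: 3/2 → 11/2, ΔJ = +4 — fails.
Rule(s) violated: parity, ΔJ.

forbidden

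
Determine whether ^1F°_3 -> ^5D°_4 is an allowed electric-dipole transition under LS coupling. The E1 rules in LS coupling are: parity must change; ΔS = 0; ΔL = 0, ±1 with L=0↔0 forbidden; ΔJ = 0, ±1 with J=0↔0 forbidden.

forbidden

ΔJ = 0, ±1 (not J=0↔0): J: 3 → 4, ΔJ = +1 — ok.
ΔL = 0, ±1 (not L=0↔0): L: 3 → 2, ΔL = -1 — ok.
Parity must change: odd → odd — fails.
ΔS = 0: S: 0 → 2 — fails.
Rule(s) violated: parity, ΔS.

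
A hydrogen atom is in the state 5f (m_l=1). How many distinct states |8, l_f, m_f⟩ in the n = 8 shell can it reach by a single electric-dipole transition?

E1 requires Δl = ±1, so l_f ∈ {2, 4}; with 0 ≤ l_f ≤ n_f−1 = 7, the allowed l_f values are {2, 4}.
For l_f = 2: m_f ∈ {m_i−1, m_i, m_i+1} ∩ [−2, 2] = {0, 1, 2} → 3 states.
For l_f = 4: m_f ∈ {m_i−1, m_i, m_i+1} ∩ [−4, 4] = {0, 1, 2} → 3 states.
Total: 6.

6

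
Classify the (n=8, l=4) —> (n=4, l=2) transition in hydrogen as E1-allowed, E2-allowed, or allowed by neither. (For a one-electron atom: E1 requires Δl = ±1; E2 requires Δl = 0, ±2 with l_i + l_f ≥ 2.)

E2

Δl = 2 − 4 = -2; l_i + l_f = 6.
E1 (Δl = ±1): not satisfied.
E2 (Δl = 0,±2, l_i+l_f ≥ 2): satisfied.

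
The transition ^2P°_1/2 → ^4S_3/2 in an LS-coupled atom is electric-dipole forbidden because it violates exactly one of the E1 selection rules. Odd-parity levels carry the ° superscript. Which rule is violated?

Parity must change: odd → even — ✓.
ΔS = 0: S: 1/2 → 3/2 — ✗.
ΔL = 0, ±1 (not L=0↔0): L: 1 → 0, ΔL = -1 — ✓.
ΔJ = 0, ±1 (not J=0↔0): J: 1/2 → 3/2, ΔJ = +1 — ✓.

the ΔS = 0 rule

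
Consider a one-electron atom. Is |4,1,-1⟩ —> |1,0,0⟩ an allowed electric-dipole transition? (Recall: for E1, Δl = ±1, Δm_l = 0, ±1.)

Δl = 0 − 1 = -1; the E1 rule Δl = ±1 is ✓.
m_l: -1 → 0 (Δm_l = +1). |Δm_l| ≤ 1 ✓.
All E1 selection rules are satisfied.

allowed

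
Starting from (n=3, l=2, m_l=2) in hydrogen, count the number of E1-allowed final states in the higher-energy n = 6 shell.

E1 requires Δl = ±1, so l_f ∈ {1, 3}; with 0 ≤ l_f ≤ n_f−1 = 5, the allowed l_f values are {1, 3}.
For l_f = 1: m_f ∈ {m_i−1, m_i, m_i+1} ∩ [−1, 1] = {1} → 1 state.
For l_f = 3: m_f ∈ {m_i−1, m_i, m_i+1} ∩ [−3, 3] = {1, 2, 3} → 3 states.
Total: 4.

4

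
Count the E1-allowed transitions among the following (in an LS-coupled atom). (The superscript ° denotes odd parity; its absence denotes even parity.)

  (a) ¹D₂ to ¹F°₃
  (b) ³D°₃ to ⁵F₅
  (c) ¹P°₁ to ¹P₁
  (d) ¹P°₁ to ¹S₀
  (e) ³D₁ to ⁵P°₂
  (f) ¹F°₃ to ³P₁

(a) allowed
(b) forbidden (ΔS, ΔJ fail)
(c) allowed
(d) allowed
(e) forbidden (ΔS fails)
(f) forbidden (ΔS, ΔL, ΔJ fail)
Total allowed: 3 of 6.

3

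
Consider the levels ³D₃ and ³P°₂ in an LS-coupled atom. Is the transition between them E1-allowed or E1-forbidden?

Reading off the term symbols: S 1→1, L 2→1, J 3→2, parity even→odd.
Parity must change: even → odd — ✓.
ΔS = 0: S: 1 → 1 — ✓.
ΔL = 0, ±1 (not L=0↔0): L: 2 → 1, ΔL = -1 — ✓.
ΔJ = 0, ±1 (not J=0↔0): J: 3 → 2, ΔJ = -1 — ✓.
All four E1 rules are satisfied.

allowed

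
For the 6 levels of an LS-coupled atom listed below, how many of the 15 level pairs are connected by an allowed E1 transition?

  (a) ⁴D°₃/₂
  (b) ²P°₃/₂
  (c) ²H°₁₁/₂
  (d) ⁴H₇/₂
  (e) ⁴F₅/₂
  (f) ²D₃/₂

2

(a)–(b): forbidden (parity, ΔS).
(a)–(c): forbidden (parity, ΔS, ΔL, ΔJ).
(a)–(d): forbidden (ΔL, ΔJ).
(a)–(e): allowed.
(a)–(f): forbidden (ΔS).
(b)–(c): forbidden (parity, ΔL, ΔJ).
(b)–(d): forbidden (ΔS, ΔL, ΔJ).
(b)–(e): forbidden (ΔS, ΔL).
(b)–(f): allowed.
(c)–(d): forbidden (ΔS, ΔJ).
(c)–(e): forbidden (ΔS, ΔL, ΔJ).
(c)–(f): forbidden (ΔL, ΔJ).
(d)–(e): forbidden (parity, ΔL).
(d)–(f): forbidden (parity, ΔS, ΔL, ΔJ).
(e)–(f): forbidden (parity, ΔS).
Allowed pairs: 2 of 15.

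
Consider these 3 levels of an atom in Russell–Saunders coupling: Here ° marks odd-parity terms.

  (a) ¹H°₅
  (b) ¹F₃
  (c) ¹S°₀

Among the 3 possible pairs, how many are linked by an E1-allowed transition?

0

(a)–(b): forbidden (ΔL, ΔJ).
(a)–(c): forbidden (parity, ΔL, ΔJ).
(b)–(c): forbidden (ΔL, ΔJ).
Allowed pairs: 0 of 3.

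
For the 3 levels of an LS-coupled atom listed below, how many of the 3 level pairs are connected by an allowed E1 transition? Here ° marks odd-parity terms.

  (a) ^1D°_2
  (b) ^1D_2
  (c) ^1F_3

(a)–(b): allowed.
(a)–(c): allowed.
(b)–(c): forbidden (parity).
Allowed pairs: 2 of 3.

2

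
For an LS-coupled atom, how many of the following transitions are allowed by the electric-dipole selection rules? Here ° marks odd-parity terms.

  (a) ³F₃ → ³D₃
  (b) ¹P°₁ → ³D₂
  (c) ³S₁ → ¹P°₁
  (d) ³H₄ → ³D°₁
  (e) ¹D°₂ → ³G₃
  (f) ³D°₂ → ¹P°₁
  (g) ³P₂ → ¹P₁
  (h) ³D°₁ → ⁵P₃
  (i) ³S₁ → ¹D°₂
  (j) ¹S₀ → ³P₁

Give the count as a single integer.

(a) forbidden (parity fails)
(b) forbidden (ΔS fails)
(c) forbidden (ΔS fails)
(d) forbidden (ΔL, ΔJ fail)
(e) forbidden (ΔS, ΔL fail)
(f) forbidden (parity, ΔS fail)
(g) forbidden (parity, ΔS fail)
(h) forbidden (ΔS, ΔJ fail)
(i) forbidden (ΔS, ΔL fail)
(j) forbidden (parity, ΔS fail)
Total allowed: 0 of 10.

0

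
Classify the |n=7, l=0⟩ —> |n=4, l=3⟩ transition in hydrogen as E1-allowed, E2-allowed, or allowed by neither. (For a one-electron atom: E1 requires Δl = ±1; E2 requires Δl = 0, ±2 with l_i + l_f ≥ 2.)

neither

Δl = 3 − 0 = +3; l_i + l_f = 3.
E1 (Δl = ±1): not satisfied.
E2 (Δl = 0,±2, l_i+l_f ≥ 2): not satisfied.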